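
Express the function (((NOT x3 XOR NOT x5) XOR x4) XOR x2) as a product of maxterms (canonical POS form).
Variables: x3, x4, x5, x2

ΠM(0, 3, 5, 6, 9, 10, 12, 15) = (x3 OR x4 OR x5 OR x2) AND (x3 OR x4 OR NOT x5 OR NOT x2) AND (x3 OR NOT x4 OR x5 OR NOT x2) AND (x3 OR NOT x4 OR NOT x5 OR x2) AND (NOT x3 OR x4 OR x5 OR NOT x2) AND (NOT x3 OR x4 OR NOT x5 OR x2) AND (NOT x3 OR NOT x4 OR x5 OR x2) AND (NOT x3 OR NOT x4 OR NOT x5 OR NOT x2)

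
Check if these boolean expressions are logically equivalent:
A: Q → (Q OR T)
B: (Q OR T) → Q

No, Converse is not equivalent to original (counterexample: S=0, Q=0, T=1)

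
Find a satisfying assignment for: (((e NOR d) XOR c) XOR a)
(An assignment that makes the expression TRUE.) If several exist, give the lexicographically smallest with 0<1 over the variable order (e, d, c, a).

e=0, d=0, c=0, a=0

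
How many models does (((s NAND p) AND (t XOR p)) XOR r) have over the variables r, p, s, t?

Satisfying assignments: (0,0,0,1), (0,0,1,1), (0,1,0,0), (1,0,0,0), (1,0,1,0), (1,1,0,1), (1,1,1,0), (1,1,1,1)
Count: 8 out of 16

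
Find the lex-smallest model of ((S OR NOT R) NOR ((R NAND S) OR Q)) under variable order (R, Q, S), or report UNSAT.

UNSATISFIABLE - no assignment makes this expression true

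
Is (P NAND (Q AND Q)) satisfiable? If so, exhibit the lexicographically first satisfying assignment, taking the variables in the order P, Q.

P=0, Q=0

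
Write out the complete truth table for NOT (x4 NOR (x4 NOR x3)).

x3 | x4 | Output
----------------
0 | 0 | 1
0 | 1 | 1
1 | 0 | 0
1 | 1 | 1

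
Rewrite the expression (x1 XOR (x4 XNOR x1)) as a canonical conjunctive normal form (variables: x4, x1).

(NOT x4 OR x1) AND (NOT x4 OR NOT x1)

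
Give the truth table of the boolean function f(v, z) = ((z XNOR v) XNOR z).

v | z | Output
--------------
0 | 0 | 0
0 | 1 | 0
1 | 0 | 1
1 | 1 | 1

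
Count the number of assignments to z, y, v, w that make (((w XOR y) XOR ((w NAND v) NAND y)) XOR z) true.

Satisfying assignments: (0,0,0,0), (0,0,1,0), (0,1,0,0), (0,1,1,0), (0,1,1,1), (1,0,0,1), (1,0,1,1), (1,1,0,1)
Count: 8 out of 16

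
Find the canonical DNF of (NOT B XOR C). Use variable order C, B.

(NOT C AND NOT B) OR (C AND B)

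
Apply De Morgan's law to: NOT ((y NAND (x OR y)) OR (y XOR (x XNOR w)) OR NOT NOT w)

NOT (y NAND (x OR y)) AND NOT (y XOR (x XNOR w)) AND NOT w
De Morgan's: NOT(OR of terms) = AND of negations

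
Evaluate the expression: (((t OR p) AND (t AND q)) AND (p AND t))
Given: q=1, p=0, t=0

Substituting: (((0 OR 0) AND (0 AND 1)) AND (0 AND 0))
= 0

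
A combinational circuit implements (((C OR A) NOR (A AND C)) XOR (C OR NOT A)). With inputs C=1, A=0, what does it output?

Substituting: (((1 OR 0) NOR (0 AND 1)) XOR (1 OR NOT 0))
= 1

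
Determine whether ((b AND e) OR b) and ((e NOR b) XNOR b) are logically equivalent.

No. Counterexample: with b=0, e=1, Expression 1 = 0 but Expression 2 = 1.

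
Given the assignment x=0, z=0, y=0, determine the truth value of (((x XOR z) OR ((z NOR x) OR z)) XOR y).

Substituting: (((0 XOR 0) OR ((0 NOR 0) OR 0)) XOR 0)
= 1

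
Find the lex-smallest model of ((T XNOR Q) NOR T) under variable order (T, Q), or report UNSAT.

T=0, Q=1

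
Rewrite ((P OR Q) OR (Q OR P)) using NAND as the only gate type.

((((P NAND P) NAND (Q NAND Q)) NAND ((P NAND P) NAND (Q NAND Q))) NAND (((Q NAND Q) NAND (P NAND P)) NAND ((Q NAND Q) NAND (P NAND P))))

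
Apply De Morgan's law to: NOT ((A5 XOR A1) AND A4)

NOT (A5 XOR A1) OR NOT A4
De Morgan's: NOT(AND of terms) = OR of negations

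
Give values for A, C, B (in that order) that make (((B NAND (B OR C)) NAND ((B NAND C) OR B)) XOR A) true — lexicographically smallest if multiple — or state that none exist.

A=0, C=0, B=1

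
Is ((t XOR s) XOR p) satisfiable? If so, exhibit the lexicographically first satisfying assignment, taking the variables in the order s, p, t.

s=0, p=0, t=1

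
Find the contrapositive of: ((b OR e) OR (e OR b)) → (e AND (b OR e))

Contrapositive: NOT (e AND (b OR e)) → NOT ((b OR e) OR (e OR b))
Note: A statement and its contrapositive are logically equivalent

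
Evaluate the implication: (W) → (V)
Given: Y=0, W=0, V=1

Antecedent (W) = 0; consequent (V) = 1.
0 → 1 = 1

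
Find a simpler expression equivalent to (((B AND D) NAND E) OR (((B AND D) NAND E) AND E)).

By absorption (E OR (E AND v) = E):
= ((B AND D) NAND E)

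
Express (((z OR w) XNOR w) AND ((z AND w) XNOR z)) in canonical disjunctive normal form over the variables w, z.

(NOT w AND NOT z) OR (w AND NOT z) OR (w AND z)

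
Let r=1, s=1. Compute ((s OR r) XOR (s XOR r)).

Substituting: ((1 OR 1) XOR (1 XOR 1))
= 1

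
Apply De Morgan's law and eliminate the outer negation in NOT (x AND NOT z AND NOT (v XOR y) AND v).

NOT x OR z OR (v XOR y) OR NOT v
De Morgan's: NOT(AND of terms) = OR of negations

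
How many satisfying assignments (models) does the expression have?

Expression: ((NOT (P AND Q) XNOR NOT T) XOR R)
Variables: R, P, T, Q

Satisfying assignments: (0,0,0,0), (0,0,0,1), (0,1,0,0), (0,1,1,1), (1,0,1,0), (1,0,1,1), (1,1,0,1), (1,1,1,0)
Count: 8 out of 16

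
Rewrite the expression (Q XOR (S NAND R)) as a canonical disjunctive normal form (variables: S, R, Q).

(NOT S AND NOT R AND NOT Q) OR (NOT S AND R AND NOT Q) OR (S AND NOT R AND NOT Q) OR (S AND R AND Q)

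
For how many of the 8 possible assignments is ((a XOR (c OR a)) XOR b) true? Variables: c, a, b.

Satisfying assignments: (0,0,1), (0,1,1), (1,0,0), (1,1,1)
Count: 4 out of 8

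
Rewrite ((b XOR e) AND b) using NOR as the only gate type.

((((((b NOR e) NOR (b NOR e)) NOR ((b NOR e) NOR (b NOR e))) NOR ((((b NOR b) NOR (e NOR e)) NOR ((b NOR b) NOR (e NOR e))) NOR (((b NOR b) NOR (e NOR e)) NOR ((b NOR b) NOR (e NOR e))))) NOR ((((b NOR e) NOR (b NOR e)) NOR ((b NOR e) NOR (b NOR e))) NOR ((((b NOR b) NOR (e NOR e)) NOR ((b NOR b) NOR (e NOR e))) NOR (((b NOR b) NOR (e NOR e)) NOR ((b NOR b) NOR (e NOR e)))))) NOR (b NOR b))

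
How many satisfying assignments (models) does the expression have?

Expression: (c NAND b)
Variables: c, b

Satisfying assignments: (0,0), (0,1), (1,0)
Count: 3 out of 4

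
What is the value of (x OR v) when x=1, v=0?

Substituting: (1 OR 0)
= 1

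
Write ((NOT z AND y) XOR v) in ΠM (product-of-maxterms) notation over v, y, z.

ΠM(0, 1, 3, 6) = (v OR y OR z) AND (v OR y OR NOT z) AND (v OR NOT y OR NOT z) AND (NOT v OR NOT y OR z)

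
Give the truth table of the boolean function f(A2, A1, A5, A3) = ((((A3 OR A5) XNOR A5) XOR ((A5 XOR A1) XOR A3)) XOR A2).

A2 | A1 | A5 | A3 | Output
--------------------------
0 | 0 | 0 | 0 | 1
0 | 0 | 0 | 1 | 1
0 | 0 | 1 | 0 | 0
0 | 0 | 1 | 1 | 1
0 | 1 | 0 | 0 | 0
0 | 1 | 0 | 1 | 0
0 | 1 | 1 | 0 | 1
0 | 1 | 1 | 1 | 0
1 | 0 | 0 | 0 | 0
1 | 0 | 0 | 1 | 0
1 | 0 | 1 | 0 | 1
1 | 0 | 1 | 1 | 0
1 | 1 | 0 | 0 | 1
1 | 1 | 0 | 1 | 1
1 | 1 | 1 | 0 | 0
1 | 1 | 1 | 1 | 1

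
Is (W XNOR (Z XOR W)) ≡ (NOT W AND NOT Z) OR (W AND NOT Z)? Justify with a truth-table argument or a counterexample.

Yes, they are equivalent — the two output columns agree on all 4 assignments:
W | Z | Expression 1 | Expression 2
-----------------------------------
0 | 0 | 1 | 1
0 | 1 | 0 | 0
1 | 0 | 1 | 1
1 | 1 | 0 | 0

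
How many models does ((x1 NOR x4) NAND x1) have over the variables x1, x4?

Satisfying assignments: (0,0), (0,1), (1,0), (1,1)
Count: 4 out of 4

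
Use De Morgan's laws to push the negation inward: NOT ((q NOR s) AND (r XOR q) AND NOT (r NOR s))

NOT (q NOR s) OR NOT (r XOR q) OR (r NOR s)
De Morgan's: NOT(AND of terms) = OR of negations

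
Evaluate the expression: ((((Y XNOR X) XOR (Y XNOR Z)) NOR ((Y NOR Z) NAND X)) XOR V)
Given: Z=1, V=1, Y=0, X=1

Substituting: ((((0 XNOR 1) XOR (0 XNOR 1)) NOR ((0 NOR 1) NAND 1)) XOR 1)
= 1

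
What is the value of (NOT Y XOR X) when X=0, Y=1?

Substituting: (NOT 1 XOR 0)
= 0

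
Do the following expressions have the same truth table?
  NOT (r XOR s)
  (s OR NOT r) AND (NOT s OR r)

Yes, they are equivalent — the two output columns agree on all 4 assignments:
s | r | Expression 1 | Expression 2
-----------------------------------
0 | 0 | 1 | 1
0 | 1 | 0 | 0
1 | 0 | 0 | 0
1 | 1 | 1 | 1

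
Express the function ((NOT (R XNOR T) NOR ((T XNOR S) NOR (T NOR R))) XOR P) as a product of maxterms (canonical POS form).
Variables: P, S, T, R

ΠM(1, 2, 3, 5, 6, 8, 12, 15) = (P OR S OR T OR NOT R) AND (P OR S OR NOT T OR R) AND (P OR S OR NOT T OR NOT R) AND (P OR NOT S OR T OR NOT R) AND (P OR NOT S OR NOT T OR R) AND (NOT P OR S OR T OR R) AND (NOT P OR NOT S OR T OR R) AND (NOT P OR NOT S OR NOT T OR NOT R)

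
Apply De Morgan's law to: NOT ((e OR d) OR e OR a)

NOT (e OR d) AND NOT e AND NOT a
De Morgan's: NOT(OR of terms) = AND of negations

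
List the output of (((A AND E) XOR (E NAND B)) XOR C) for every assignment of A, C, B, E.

A | C | B | E | Output
----------------------
0 | 0 | 0 | 0 | 1
0 | 0 | 0 | 1 | 1
0 | 0 | 1 | 0 | 1
0 | 0 | 1 | 1 | 0
0 | 1 | 0 | 0 | 0
0 | 1 | 0 | 1 | 0
0 | 1 | 1 | 0 | 0
0 | 1 | 1 | 1 | 1
1 | 0 | 0 | 0 | 1
1 | 0 | 0 | 1 | 0
1 | 0 | 1 | 0 | 1
1 | 0 | 1 | 1 | 1
1 | 1 | 0 | 0 | 0
1 | 1 | 0 | 1 | 1
1 | 1 | 1 | 0 | 0
1 | 1 | 1 | 1 | 0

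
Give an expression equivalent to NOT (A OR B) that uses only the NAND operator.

(((A NAND A) NAND (B NAND B)) NAND ((A NAND A) NAND (B NAND B)))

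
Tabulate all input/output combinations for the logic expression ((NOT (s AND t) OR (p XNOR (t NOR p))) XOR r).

s | t | r | p | Output
----------------------
0 | 0 | 0 | 0 | 1
0 | 0 | 0 | 1 | 1
0 | 0 | 1 | 0 | 0
0 | 0 | 1 | 1 | 0
0 | 1 | 0 | 0 | 1
0 | 1 | 0 | 1 | 1
0 | 1 | 1 | 0 | 0
0 | 1 | 1 | 1 | 0
1 | 0 | 0 | 0 | 1
1 | 0 | 0 | 1 | 1
1 | 0 | 1 | 0 | 0
1 | 0 | 1 | 1 | 0
1 | 1 | 0 | 0 | 1
1 | 1 | 0 | 1 | 0
1 | 1 | 1 | 0 | 0
1 | 1 | 1 | 1 | 1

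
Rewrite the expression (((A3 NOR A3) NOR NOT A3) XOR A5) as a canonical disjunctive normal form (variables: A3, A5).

(NOT A3 AND A5) OR (A3 AND NOT A5)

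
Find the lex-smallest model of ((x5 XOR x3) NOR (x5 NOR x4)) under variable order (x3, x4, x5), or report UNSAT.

x3=0, x4=1, x5=0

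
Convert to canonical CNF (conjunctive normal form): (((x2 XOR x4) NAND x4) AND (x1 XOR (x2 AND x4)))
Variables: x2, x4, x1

(x2 OR x4 OR x1) AND (x2 OR NOT x4 OR x1) AND (x2 OR NOT x4 OR NOT x1) AND (NOT x2 OR x4 OR x1) AND (NOT x2 OR NOT x4 OR NOT x1)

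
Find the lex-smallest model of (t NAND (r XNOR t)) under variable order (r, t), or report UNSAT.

r=0, t=0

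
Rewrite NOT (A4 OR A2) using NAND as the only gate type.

(((A4 NAND A4) NAND (A2 NAND A2)) NAND ((A4 NAND A4) NAND (A2 NAND A2)))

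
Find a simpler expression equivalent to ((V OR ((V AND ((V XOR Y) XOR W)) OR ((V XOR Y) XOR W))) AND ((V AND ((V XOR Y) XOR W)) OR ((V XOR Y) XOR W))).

By absorption (E AND (E OR v) = E) then absorption (E OR (E AND v) = E):
= ((V XOR Y) XOR W)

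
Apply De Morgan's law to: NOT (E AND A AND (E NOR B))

NOT E OR NOT A OR NOT (E NOR B)
De Morgan's: NOT(AND of terms) = OR of negations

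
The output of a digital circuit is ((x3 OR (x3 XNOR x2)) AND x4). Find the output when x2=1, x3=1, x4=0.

Substituting: ((1 OR (1 XNOR 1)) AND 0)
= 0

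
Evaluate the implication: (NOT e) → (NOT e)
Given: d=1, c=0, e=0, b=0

Antecedent (NOT e) = 1; consequent (NOT e) = 1.
1 → 1 = 1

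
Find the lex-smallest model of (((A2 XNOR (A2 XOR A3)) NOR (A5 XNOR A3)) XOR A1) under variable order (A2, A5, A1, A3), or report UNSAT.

A2=0, A5=0, A1=0, A3=1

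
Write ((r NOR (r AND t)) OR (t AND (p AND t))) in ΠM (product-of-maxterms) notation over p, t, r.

ΠM(1, 3, 5) = (p OR t OR NOT r) AND (p OR NOT t OR NOT r) AND (NOT p OR t OR NOT r)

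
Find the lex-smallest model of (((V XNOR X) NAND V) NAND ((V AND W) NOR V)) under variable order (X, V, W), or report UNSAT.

X=0, V=1, W=0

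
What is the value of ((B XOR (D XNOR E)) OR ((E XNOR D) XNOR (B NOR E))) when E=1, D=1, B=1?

Substituting: ((1 XOR (1 XNOR 1)) OR ((1 XNOR 1) XNOR (1 NOR 1)))
= 0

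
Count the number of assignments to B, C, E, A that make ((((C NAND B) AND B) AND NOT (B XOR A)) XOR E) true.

Satisfying assignments: (0,0,1,0), (0,0,1,1), (0,1,1,0), (0,1,1,1), (1,0,0,1), (1,0,1,0), (1,1,1,0), (1,1,1,1)
Count: 8 out of 16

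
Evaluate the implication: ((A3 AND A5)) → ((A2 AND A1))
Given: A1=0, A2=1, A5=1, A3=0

Antecedent ((A3 AND A5)) = 0; consequent ((A2 AND A1)) = 0.
0 → 0 = 1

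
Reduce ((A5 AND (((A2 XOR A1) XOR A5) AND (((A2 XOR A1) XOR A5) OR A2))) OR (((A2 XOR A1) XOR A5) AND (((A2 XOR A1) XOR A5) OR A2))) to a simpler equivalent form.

By absorption (E OR (E AND v) = E) then absorption (E AND (E OR v) = E):
= ((A2 XOR A1) XOR A5)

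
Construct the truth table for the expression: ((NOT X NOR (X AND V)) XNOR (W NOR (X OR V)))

X | W | V | Output
------------------
0 | 0 | 0 | 0
0 | 0 | 1 | 1
0 | 1 | 0 | 1
0 | 1 | 1 | 1
1 | 0 | 0 | 0
1 | 0 | 1 | 1
1 | 1 | 0 | 0
1 | 1 | 1 | 1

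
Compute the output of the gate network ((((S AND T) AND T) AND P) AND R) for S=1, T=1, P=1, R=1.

Substituting: ((((1 AND 1) AND 1) AND 1) AND 1)
= 1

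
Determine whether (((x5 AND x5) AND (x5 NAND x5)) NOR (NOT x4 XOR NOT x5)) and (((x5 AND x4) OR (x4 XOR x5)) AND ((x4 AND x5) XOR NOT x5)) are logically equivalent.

No. Counterexample: with x4=0, x5=0, Expression 1 = 1 but Expression 2 = 0.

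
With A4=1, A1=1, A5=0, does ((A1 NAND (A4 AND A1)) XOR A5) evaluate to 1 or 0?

Substituting: ((1 NAND (1 AND 1)) XOR 0)
= 0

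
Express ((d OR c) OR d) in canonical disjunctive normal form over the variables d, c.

(NOT d AND c) OR (d AND NOT c) OR (d AND c)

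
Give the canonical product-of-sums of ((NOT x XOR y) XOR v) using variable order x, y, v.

ΠM(1, 2, 4, 7) = (x OR y OR NOT v) AND (x OR NOT y OR v) AND (NOT x OR y OR v) AND (NOT x OR NOT y OR NOT v)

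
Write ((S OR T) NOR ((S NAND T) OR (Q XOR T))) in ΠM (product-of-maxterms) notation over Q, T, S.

ΠM(0, 1, 2, 3, 4, 5, 6, 7) = (Q OR T OR S) AND (Q OR T OR NOT S) AND (Q OR NOT T OR S) AND (Q OR NOT T OR NOT S) AND (NOT Q OR T OR S) AND (NOT Q OR T OR NOT S) AND (NOT Q OR NOT T OR S) AND (NOT Q OR NOT T OR NOT S)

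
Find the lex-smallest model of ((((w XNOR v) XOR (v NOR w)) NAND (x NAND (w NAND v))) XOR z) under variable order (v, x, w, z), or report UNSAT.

v=0, x=0, w=0, z=0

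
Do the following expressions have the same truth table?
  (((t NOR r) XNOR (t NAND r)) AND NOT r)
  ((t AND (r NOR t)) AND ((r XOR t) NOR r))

No. Counterexample: with t=0, r=0, Expression 1 = 1 but Expression 2 = 0.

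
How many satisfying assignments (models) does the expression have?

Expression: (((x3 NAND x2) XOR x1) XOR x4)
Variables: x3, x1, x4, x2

Satisfying assignments: (0,0,0,0), (0,0,0,1), (0,1,1,0), (0,1,1,1), (1,0,0,0), (1,0,1,1), (1,1,0,1), (1,1,1,0)
Count: 8 out of 16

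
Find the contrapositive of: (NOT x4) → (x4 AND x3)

Contrapositive: NOT (x4 AND x3) → x4
Note: A statement and its contrapositive are logically equivalent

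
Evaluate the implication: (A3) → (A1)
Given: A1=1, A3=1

Antecedent (A3) = 1; consequent (A1) = 1.
1 → 1 = 1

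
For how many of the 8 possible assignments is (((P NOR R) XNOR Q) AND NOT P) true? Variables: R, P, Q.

Satisfying assignments: (0,0,1), (1,0,0)
Count: 2 out of 8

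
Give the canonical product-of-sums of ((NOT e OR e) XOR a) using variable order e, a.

ΠM(1, 3) = (e OR NOT a) AND (NOT e OR NOT a)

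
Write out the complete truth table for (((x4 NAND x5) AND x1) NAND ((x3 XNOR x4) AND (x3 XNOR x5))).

x1 | x4 | x5 | x3 | Output
--------------------------
0 | 0 | 0 | 0 | 1
0 | 0 | 0 | 1 | 1
0 | 0 | 1 | 0 | 1
0 | 0 | 1 | 1 | 1
0 | 1 | 0 | 0 | 1
0 | 1 | 0 | 1 | 1
0 | 1 | 1 | 0 | 1
0 | 1 | 1 | 1 | 1
1 | 0 | 0 | 0 | 0
1 | 0 | 0 | 1 | 1
1 | 0 | 1 | 0 | 1
1 | 0 | 1 | 1 | 1
1 | 1 | 0 | 0 | 1
1 | 1 | 0 | 1 | 1
1 | 1 | 1 | 0 | 1
1 | 1 | 1 | 1 | 1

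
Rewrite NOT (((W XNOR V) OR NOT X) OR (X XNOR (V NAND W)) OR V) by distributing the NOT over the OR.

NOT ((W XNOR V) OR NOT X) AND NOT (X XNOR (V NAND W)) AND NOT V
De Morgan's: NOT(OR of terms) = AND of negations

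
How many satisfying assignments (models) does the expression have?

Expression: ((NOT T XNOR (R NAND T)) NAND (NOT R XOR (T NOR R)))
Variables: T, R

Satisfying assignments: (0,0), (0,1), (1,0), (1,1)
Count: 4 out of 4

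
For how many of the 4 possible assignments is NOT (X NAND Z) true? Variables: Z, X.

Satisfying assignments: (1,1)
Count: 1 out of 4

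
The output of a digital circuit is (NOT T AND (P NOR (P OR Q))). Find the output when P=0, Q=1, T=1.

Substituting: (NOT 1 AND (0 NOR (0 OR 1)))
= 0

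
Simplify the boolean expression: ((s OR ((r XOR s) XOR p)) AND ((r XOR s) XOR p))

By absorption (E AND (E OR v) = E):
= ((r XOR s) XOR p)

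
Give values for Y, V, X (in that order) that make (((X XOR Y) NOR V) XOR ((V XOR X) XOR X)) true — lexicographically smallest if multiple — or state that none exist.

Y=0, V=0, X=0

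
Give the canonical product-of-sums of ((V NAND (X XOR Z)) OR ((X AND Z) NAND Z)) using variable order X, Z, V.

ΠM() = TRUE (no maxterms)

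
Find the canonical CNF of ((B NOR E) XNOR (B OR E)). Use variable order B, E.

(B OR E) AND (B OR NOT E) AND (NOT B OR E) AND (NOT B OR NOT E)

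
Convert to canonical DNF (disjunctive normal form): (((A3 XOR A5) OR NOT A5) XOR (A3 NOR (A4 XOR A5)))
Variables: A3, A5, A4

(NOT A3 AND NOT A5 AND A4) OR (NOT A3 AND A5 AND NOT A4) OR (A3 AND NOT A5 AND NOT A4) OR (A3 AND NOT A5 AND A4)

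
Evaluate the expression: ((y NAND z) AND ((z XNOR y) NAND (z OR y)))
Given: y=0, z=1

Substituting: ((0 NAND 1) AND ((1 XNOR 0) NAND (1 OR 0)))
= 1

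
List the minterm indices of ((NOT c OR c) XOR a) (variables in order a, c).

Σm(0, 1) = (NOT a AND NOT c) OR (NOT a AND c)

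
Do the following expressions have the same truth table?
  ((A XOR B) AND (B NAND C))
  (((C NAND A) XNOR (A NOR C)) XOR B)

No. Counterexample: with A=0, C=0, B=0, Expression 1 = 0 but Expression 2 = 1.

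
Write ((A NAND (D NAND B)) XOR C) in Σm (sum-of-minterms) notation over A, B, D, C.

Σm(0, 2, 4, 6, 9, 11, 13, 14) = (NOT A AND NOT B AND NOT D AND NOT C) OR (NOT A AND NOT B AND D AND NOT C) OR (NOT A AND B AND NOT D AND NOT C) OR (NOT A AND B AND D AND NOT C) OR (A AND NOT B AND NOT D AND C) OR (A AND NOT B AND D AND C) OR (A AND B AND NOT D AND C) OR (A AND B AND D AND NOT C)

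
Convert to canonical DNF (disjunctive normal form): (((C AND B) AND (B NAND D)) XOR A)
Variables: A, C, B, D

(NOT A AND C AND B AND NOT D) OR (A AND NOT C AND NOT B AND NOT D) OR (A AND NOT C AND NOT B AND D) OR (A AND NOT C AND B AND NOT D) OR (A AND NOT C AND B AND D) OR (A AND C AND NOT B AND NOT D) OR (A AND C AND NOT B AND D) OR (A AND C AND B AND D)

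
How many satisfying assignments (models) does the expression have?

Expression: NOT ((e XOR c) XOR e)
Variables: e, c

Satisfying assignments: (0,0), (1,0)
Count: 2 out of 4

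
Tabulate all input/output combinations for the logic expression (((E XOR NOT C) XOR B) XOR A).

B | C | E | A | Output
----------------------
0 | 0 | 0 | 0 | 1
0 | 0 | 0 | 1 | 0
0 | 0 | 1 | 0 | 0
0 | 0 | 1 | 1 | 1
0 | 1 | 0 | 0 | 0
0 | 1 | 0 | 1 | 1
0 | 1 | 1 | 0 | 1
0 | 1 | 1 | 1 | 0
1 | 0 | 0 | 0 | 0
1 | 0 | 0 | 1 | 1
1 | 0 | 1 | 0 | 1
1 | 0 | 1 | 1 | 0
1 | 1 | 0 | 0 | 1
1 | 1 | 0 | 1 | 0
1 | 1 | 1 | 0 | 0
1 | 1 | 1 | 1 | 1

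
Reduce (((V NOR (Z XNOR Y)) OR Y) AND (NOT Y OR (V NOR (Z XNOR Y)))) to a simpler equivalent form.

By distribution ((E OR v) AND (E OR NOT v) = E):
= (V NOR (Z XNOR Y))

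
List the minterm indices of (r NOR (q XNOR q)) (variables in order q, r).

Σm() = FALSE (no minterms)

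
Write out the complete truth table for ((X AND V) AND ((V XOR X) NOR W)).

X | W | V | Output
------------------
0 | 0 | 0 | 0
0 | 0 | 1 | 0
0 | 1 | 0 | 0
0 | 1 | 1 | 0
1 | 0 | 0 | 0
1 | 0 | 1 | 1
1 | 1 | 0 | 0
1 | 1 | 1 | 0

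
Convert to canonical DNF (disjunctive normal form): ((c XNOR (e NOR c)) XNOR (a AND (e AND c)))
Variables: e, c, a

(NOT e AND NOT c AND NOT a) OR (NOT e AND NOT c AND a) OR (NOT e AND c AND NOT a) OR (NOT e AND c AND a) OR (e AND c AND NOT a)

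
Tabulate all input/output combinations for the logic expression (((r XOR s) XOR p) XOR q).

s | p | q | r | Output
----------------------
0 | 0 | 0 | 0 | 0
0 | 0 | 0 | 1 | 1
0 | 0 | 1 | 0 | 1
0 | 0 | 1 | 1 | 0
0 | 1 | 0 | 0 | 1
0 | 1 | 0 | 1 | 0
0 | 1 | 1 | 0 | 0
0 | 1 | 1 | 1 | 1
1 | 0 | 0 | 0 | 1
1 | 0 | 0 | 1 | 0
1 | 0 | 1 | 0 | 0
1 | 0 | 1 | 1 | 1
1 | 1 | 0 | 0 | 0
1 | 1 | 0 | 1 | 1
1 | 1 | 1 | 0 | 1
1 | 1 | 1 | 1 | 0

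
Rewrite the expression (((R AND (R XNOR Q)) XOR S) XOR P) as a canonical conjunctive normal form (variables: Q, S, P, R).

(Q OR S OR P OR R) AND (Q OR S OR P OR NOT R) AND (Q OR NOT S OR NOT P OR R) AND (Q OR NOT S OR NOT P OR NOT R) AND (NOT Q OR S OR P OR R) AND (NOT Q OR S OR NOT P OR NOT R) AND (NOT Q OR NOT S OR P OR NOT R) AND (NOT Q OR NOT S OR NOT P OR R)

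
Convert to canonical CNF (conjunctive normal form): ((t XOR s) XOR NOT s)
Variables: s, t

(s OR NOT t) AND (NOT s OR NOT t)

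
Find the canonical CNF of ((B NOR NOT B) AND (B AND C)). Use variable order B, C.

(B OR C) AND (B OR NOT C) AND (NOT B OR C) AND (NOT B OR NOT C)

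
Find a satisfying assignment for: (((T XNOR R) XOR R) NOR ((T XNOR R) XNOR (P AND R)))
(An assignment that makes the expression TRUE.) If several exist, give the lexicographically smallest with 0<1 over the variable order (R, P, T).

R=1, P=0, T=1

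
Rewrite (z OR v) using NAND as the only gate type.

((z NAND z) NAND (v NAND v))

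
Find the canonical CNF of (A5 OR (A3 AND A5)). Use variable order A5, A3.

(A5 OR A3) AND (A5 OR NOT A3)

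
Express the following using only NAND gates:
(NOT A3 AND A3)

(((A3 NAND A3) NAND A3) NAND ((A3 NAND A3) NAND A3))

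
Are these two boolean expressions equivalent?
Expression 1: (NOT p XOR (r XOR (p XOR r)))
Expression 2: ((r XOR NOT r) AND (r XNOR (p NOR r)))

No. Counterexample: with r=0, p=0, Expression 1 = 1 but Expression 2 = 0.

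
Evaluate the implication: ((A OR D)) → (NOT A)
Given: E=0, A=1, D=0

Antecedent ((A OR D)) = 1; consequent (NOT A) = 0.
1 → 0 = 0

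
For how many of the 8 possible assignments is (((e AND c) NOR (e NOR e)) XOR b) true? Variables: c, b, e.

Satisfying assignments: (0,0,1), (0,1,0), (1,1,0), (1,1,1)
Count: 4 out of 8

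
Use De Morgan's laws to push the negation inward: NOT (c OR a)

NOT c AND NOT a
De Morgan's: NOT(OR of terms) = AND of negations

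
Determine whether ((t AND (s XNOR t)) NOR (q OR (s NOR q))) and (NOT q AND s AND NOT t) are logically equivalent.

Yes, they are equivalent — the two output columns agree on all 8 assignments:
q | s | t | Expression 1 | Expression 2
---------------------------------------
0 | 0 | 0 | 0 | 0
0 | 0 | 1 | 0 | 0
0 | 1 | 0 | 1 | 1
0 | 1 | 1 | 0 | 0
1 | 0 | 0 | 0 | 0
1 | 0 | 1 | 0 | 0
1 | 1 | 0 | 0 | 0
1 | 1 | 1 | 0 | 0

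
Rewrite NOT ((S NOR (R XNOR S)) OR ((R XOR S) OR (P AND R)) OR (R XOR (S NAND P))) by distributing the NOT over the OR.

NOT (S NOR (R XNOR S)) AND NOT ((R XOR S) OR (P AND R)) AND NOT (R XOR (S NAND P))
De Morgan's: NOT(OR of terms) = AND of negations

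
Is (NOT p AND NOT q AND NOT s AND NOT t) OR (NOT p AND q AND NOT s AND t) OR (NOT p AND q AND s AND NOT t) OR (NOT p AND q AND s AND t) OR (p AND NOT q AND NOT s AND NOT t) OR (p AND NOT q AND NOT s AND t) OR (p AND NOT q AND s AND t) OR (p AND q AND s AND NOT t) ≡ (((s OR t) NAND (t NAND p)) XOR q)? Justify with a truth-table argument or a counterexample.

Yes, they are equivalent — the two output columns agree on all 16 assignments:
p | q | s | t | Expression 1 | Expression 2
-------------------------------------------
0 | 0 | 0 | 0 | 1 | 1
0 | 0 | 0 | 1 | 0 | 0
0 | 0 | 1 | 0 | 0 | 0
0 | 0 | 1 | 1 | 0 | 0
0 | 1 | 0 | 0 | 0 | 0
0 | 1 | 0 | 1 | 1 | 1
0 | 1 | 1 | 0 | 1 | 1
0 | 1 | 1 | 1 | 1 | 1
1 | 0 | 0 | 0 | 1 | 1
1 | 0 | 0 | 1 | 1 | 1
1 | 0 | 1 | 0 | 0 | 0
1 | 0 | 1 | 1 | 1 | 1
1 | 1 | 0 | 0 | 0 | 0
1 | 1 | 0 | 1 | 0 | 0
1 | 1 | 1 | 0 | 1 | 1
1 | 1 | 1 | 1 | 0 | 0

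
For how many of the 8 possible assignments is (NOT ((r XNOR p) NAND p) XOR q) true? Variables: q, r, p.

Satisfying assignments: (0,1,1), (1,0,0), (1,0,1), (1,1,0)
Count: 4 out of 8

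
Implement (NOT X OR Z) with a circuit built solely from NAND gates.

(((X NAND X) NAND (X NAND X)) NAND (Z NAND Z))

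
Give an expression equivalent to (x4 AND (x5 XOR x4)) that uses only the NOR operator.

((x4 NOR x4) NOR (((((x5 NOR x4) NOR (x5 NOR x4)) NOR ((x5 NOR x4) NOR (x5 NOR x4))) NOR ((((x5 NOR x5) NOR (x4 NOR x4)) NOR ((x5 NOR x5) NOR (x4 NOR x4))) NOR (((x5 NOR x5) NOR (x4 NOR x4)) NOR ((x5 NOR x5) NOR (x4 NOR x4))))) NOR ((((x5 NOR x4) NOR (x5 NOR x4)) NOR ((x5 NOR x4) NOR (x5 NOR x4))) NOR ((((x5 NOR x5) NOR (x4 NOR x4)) NOR ((x5 NOR x5) NOR (x4 NOR x4))) NOR (((x5 NOR x5) NOR (x4 NOR x4)) NOR ((x5 NOR x5) NOR (x4 NOR x4)))))))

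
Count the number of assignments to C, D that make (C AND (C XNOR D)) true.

Satisfying assignments: (1,1)
Count: 1 out of 4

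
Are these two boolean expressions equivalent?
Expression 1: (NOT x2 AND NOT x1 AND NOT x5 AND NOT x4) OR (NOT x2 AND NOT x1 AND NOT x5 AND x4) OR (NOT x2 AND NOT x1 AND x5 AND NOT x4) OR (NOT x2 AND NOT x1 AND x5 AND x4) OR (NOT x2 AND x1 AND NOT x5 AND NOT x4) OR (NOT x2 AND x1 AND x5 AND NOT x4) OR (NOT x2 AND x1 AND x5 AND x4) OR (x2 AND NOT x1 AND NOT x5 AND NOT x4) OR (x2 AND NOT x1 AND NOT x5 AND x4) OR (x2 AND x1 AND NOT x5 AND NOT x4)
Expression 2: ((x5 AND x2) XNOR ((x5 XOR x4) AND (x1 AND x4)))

Yes, they are equivalent — the two output columns agree on all 16 assignments:
x2 | x1 | x5 | x4 | Expression 1 | Expression 2
-----------------------------------------------
0 | 0 | 0 | 0 | 1 | 1
0 | 0 | 0 | 1 | 1 | 1
0 | 0 | 1 | 0 | 1 | 1
0 | 0 | 1 | 1 | 1 | 1
0 | 1 | 0 | 0 | 1 | 1
0 | 1 | 0 | 1 | 0 | 0
0 | 1 | 1 | 0 | 1 | 1
0 | 1 | 1 | 1 | 1 | 1
1 | 0 | 0 | 0 | 1 | 1
1 | 0 | 0 | 1 | 1 | 1
1 | 0 | 1 | 0 | 0 | 0
1 | 0 | 1 | 1 | 0 | 0
1 | 1 | 0 | 0 | 1 | 1
1 | 1 | 0 | 1 | 0 | 0
1 | 1 | 1 | 0 | 0 | 0
1 | 1 | 1 | 1 | 0 | 0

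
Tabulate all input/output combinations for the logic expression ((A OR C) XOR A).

C | A | Output
--------------
0 | 0 | 0
0 | 1 | 0
1 | 0 | 1
1 | 1 | 0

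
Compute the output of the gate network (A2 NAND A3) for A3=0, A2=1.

Substituting: (1 NAND 0)
= 1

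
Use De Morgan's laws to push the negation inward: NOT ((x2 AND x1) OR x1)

NOT (x2 AND x1) AND NOT x1
De Morgan's: NOT(OR of terms) = AND of negations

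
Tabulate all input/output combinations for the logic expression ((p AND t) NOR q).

t | q | p | Output
------------------
0 | 0 | 0 | 1
0 | 0 | 1 | 1
0 | 1 | 0 | 0
0 | 1 | 1 | 0
1 | 0 | 0 | 1
1 | 0 | 1 | 0
1 | 1 | 0 | 0
1 | 1 | 1 | 0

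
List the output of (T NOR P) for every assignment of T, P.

T | P | Output
--------------
0 | 0 | 1
0 | 1 | 0
1 | 0 | 0
1 | 1 | 0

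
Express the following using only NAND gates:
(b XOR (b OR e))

((b NAND (b NAND ((b NAND b) NAND (e NAND e)))) NAND (((b NAND b) NAND (e NAND e)) NAND (b NAND ((b NAND b) NAND (e NAND e)))))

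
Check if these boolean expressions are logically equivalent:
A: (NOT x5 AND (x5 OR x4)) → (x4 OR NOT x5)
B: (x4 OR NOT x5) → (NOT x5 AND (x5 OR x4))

No, Converse is not equivalent to original (counterexample: x4=0, x5=0)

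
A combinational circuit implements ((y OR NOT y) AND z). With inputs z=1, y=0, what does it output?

Substituting: ((0 OR NOT 0) AND 1)
= 1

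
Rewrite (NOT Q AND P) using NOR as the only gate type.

(((Q NOR Q) NOR (Q NOR Q)) NOR (P NOR P))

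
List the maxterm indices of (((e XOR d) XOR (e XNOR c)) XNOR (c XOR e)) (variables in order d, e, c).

ΠM(0, 1, 6, 7) = (d OR e OR c) AND (d OR e OR NOT c) AND (NOT d OR NOT e OR c) AND (NOT d OR NOT e OR NOT c)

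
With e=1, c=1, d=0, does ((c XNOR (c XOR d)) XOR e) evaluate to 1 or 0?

Substituting: ((1 XNOR (1 XOR 0)) XOR 1)
= 0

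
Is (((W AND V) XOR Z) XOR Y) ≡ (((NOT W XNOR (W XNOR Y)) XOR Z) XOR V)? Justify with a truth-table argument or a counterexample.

No. Counterexample: with W=0, Z=0, Y=0, V=0, Expression 1 = 0 but Expression 2 = 1.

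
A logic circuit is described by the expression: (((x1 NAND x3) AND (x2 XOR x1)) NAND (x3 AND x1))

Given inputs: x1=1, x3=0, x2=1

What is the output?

Substituting: (((1 NAND 0) AND (1 XOR 1)) NAND (0 AND 1))
= 1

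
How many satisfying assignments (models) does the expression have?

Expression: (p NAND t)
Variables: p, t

Satisfying assignments: (0,0), (0,1), (1,0)
Count: 3 out of 4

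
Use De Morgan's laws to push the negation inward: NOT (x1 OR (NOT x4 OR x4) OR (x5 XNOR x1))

NOT x1 AND NOT (NOT x4 OR x4) AND NOT (x5 XNOR x1)
De Morgan's: NOT(OR of terms) = AND of negations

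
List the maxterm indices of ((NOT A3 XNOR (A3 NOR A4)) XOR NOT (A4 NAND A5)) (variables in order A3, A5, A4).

ΠM(1, 7) = (A3 OR A5 OR NOT A4) AND (NOT A3 OR NOT A5 OR NOT A4)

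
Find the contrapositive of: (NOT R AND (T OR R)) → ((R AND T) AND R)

Contrapositive: NOT ((R AND T) AND R) → NOT (NOT R AND (T OR R))
Note: A statement and its contrapositive are logically equivalent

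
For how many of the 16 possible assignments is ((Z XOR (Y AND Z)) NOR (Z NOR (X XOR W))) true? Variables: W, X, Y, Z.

Satisfying assignments: (0,0,1,1), (0,1,0,0), (0,1,1,0), (0,1,1,1), (1,0,0,0), (1,0,1,0), (1,0,1,1), (1,1,1,1)
Count: 8 out of 16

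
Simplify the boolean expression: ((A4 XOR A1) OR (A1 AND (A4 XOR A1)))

By absorption (E OR (E AND v) = E):
= (A4 XOR A1)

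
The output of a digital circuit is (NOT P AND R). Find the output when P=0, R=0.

Substituting: (NOT 0 AND 0)
= 0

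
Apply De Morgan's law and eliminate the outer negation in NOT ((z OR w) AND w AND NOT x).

NOT (z OR w) OR NOT w OR x
De Morgan's: NOT(AND of terms) = OR of negations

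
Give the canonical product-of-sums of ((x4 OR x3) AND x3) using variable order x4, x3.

ΠM(0, 2) = (x4 OR x3) AND (NOT x4 OR x3)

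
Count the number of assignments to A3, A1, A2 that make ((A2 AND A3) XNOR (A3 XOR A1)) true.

Satisfying assignments: (0,0,0), (0,0,1), (1,0,1), (1,1,0)
Count: 4 out of 8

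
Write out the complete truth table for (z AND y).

y | z | Output
--------------
0 | 0 | 0
0 | 1 | 0
1 | 0 | 0
1 | 1 | 1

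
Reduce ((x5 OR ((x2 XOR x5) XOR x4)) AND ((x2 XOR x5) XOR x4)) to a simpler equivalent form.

By absorption (E AND (E OR v) = E):
= ((x2 XOR x5) XOR x4)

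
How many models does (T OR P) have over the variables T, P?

Satisfying assignments: (0,1), (1,0), (1,1)
Count: 3 out of 4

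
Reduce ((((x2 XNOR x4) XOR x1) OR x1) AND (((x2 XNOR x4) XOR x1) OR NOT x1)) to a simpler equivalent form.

By distribution ((E OR v) AND (E OR NOT v) = E):
= ((x2 XNOR x4) XOR x1)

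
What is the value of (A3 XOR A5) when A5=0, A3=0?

Substituting: (0 XOR 0)
= 0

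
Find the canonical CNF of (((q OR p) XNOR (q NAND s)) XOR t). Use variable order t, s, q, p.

(t OR s OR q OR p) AND (t OR NOT s OR q OR p) AND (t OR NOT s OR NOT q OR p) AND (t OR NOT s OR NOT q OR NOT p) AND (NOT t OR s OR q OR NOT p) AND (NOT t OR s OR NOT q OR p) AND (NOT t OR s OR NOT q OR NOT p) AND (NOT t OR NOT s OR q OR NOT p)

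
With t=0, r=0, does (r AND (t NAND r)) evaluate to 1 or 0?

Substituting: (0 AND (0 NAND 0))
= 0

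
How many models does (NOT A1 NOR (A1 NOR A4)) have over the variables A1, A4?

Satisfying assignments: (1,0), (1,1)
Count: 2 out of 4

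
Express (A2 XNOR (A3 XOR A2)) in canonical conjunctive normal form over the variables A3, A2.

(NOT A3 OR A2) AND (NOT A3 OR NOT A2)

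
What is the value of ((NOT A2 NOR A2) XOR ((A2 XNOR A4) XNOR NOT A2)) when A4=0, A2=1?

Substituting: ((NOT 1 NOR 1) XOR ((1 XNOR 0) XNOR NOT 1))
= 1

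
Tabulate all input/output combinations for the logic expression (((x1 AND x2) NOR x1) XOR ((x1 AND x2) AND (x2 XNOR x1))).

x1 | x2 | Output
----------------
0 | 0 | 1
0 | 1 | 1
1 | 0 | 0
1 | 1 | 1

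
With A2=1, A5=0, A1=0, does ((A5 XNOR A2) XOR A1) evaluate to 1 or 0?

Substituting: ((0 XNOR 1) XOR 0)
= 0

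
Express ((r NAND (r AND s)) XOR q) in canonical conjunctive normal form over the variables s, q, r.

(s OR NOT q OR r) AND (s OR NOT q OR NOT r) AND (NOT s OR q OR NOT r) AND (NOT s OR NOT q OR r)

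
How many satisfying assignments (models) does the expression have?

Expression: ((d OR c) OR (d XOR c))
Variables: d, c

Satisfying assignments: (0,1), (1,0), (1,1)
Count: 3 out of 4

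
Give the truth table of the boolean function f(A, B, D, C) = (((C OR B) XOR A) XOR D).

A | B | D | C | Output
----------------------
0 | 0 | 0 | 0 | 0
0 | 0 | 0 | 1 | 1
0 | 0 | 1 | 0 | 1
0 | 0 | 1 | 1 | 0
0 | 1 | 0 | 0 | 1
0 | 1 | 0 | 1 | 1
0 | 1 | 1 | 0 | 0
0 | 1 | 1 | 1 | 0
1 | 0 | 0 | 0 | 1
1 | 0 | 0 | 1 | 0
1 | 0 | 1 | 0 | 0
1 | 0 | 1 | 1 | 1
1 | 1 | 0 | 0 | 0
1 | 1 | 0 | 1 | 0
1 | 1 | 1 | 0 | 1
1 | 1 | 1 | 1 | 1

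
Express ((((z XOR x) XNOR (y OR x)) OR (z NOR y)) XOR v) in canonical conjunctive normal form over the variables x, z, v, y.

(x OR z OR v OR NOT y) AND (x OR z OR NOT v OR y) AND (x OR NOT z OR v OR y) AND (x OR NOT z OR NOT v OR NOT y) AND (NOT x OR z OR NOT v OR y) AND (NOT x OR z OR NOT v OR NOT y) AND (NOT x OR NOT z OR v OR y) AND (NOT x OR NOT z OR v OR NOT y)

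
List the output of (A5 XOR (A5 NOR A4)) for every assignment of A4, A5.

A4 | A5 | Output
----------------
0 | 0 | 1
0 | 1 | 1
1 | 0 | 0
1 | 1 | 1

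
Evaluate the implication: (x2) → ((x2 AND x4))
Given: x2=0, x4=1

Antecedent (x2) = 0; consequent ((x2 AND x4)) = 0.
0 → 0 = 1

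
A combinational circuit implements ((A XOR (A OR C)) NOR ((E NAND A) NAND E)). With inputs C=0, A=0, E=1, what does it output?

Substituting: ((0 XOR (0 OR 0)) NOR ((1 NAND 0) NAND 1))
= 1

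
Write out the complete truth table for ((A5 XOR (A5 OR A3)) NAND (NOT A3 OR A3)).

A5 | A3 | Output
----------------
0 | 0 | 1
0 | 1 | 0
1 | 0 | 1
1 | 1 | 1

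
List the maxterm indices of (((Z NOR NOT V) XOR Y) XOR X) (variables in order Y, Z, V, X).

ΠM(0, 3, 4, 6, 9, 10, 13, 15) = (Y OR Z OR V OR X) AND (Y OR Z OR NOT V OR NOT X) AND (Y OR NOT Z OR V OR X) AND (Y OR NOT Z OR NOT V OR X) AND (NOT Y OR Z OR V OR NOT X) AND (NOT Y OR Z OR NOT V OR X) AND (NOT Y OR NOT Z OR V OR NOT X) AND (NOT Y OR NOT Z OR NOT V OR NOT X)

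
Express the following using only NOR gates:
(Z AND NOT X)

((Z NOR Z) NOR ((X NOR X) NOR (X NOR X)))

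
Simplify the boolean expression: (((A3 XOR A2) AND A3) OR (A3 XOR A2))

By absorption (E OR (E AND v) = E):
= (A3 XOR A2)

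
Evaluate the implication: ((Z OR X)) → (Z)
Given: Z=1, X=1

Antecedent ((Z OR X)) = 1; consequent (Z) = 1.
1 → 1 = 1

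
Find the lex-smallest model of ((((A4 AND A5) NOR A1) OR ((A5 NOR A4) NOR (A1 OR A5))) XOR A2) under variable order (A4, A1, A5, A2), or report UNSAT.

A4=0, A1=0, A5=0, A2=0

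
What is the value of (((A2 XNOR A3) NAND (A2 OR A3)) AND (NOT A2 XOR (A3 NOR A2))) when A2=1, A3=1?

Substituting: (((1 XNOR 1) NAND (1 OR 1)) AND (NOT 1 XOR (1 NOR 1)))
= 0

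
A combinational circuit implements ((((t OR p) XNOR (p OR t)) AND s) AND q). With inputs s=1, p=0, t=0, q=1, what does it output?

Substituting: ((((0 OR 0) XNOR (0 OR 0)) AND 1) AND 1)
= 1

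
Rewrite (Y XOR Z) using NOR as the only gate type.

((((Y NOR Z) NOR (Y NOR Z)) NOR ((Y NOR Z) NOR (Y NOR Z))) NOR ((((Y NOR Y) NOR (Z NOR Z)) NOR ((Y NOR Y) NOR (Z NOR Z))) NOR (((Y NOR Y) NOR (Z NOR Z)) NOR ((Y NOR Y) NOR (Z NOR Z)))))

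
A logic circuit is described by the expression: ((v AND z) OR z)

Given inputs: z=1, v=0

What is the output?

Substituting: ((0 AND 1) OR 1)
= 1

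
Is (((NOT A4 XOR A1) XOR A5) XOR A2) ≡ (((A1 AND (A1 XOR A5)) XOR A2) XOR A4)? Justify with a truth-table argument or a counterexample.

No. Counterexample: with A1=0, A5=0, A2=0, A4=0, Expression 1 = 1 but Expression 2 = 0.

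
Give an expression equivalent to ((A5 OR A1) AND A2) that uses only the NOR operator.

((((A5 NOR A1) NOR (A5 NOR A1)) NOR ((A5 NOR A1) NOR (A5 NOR A1))) NOR (A2 NOR A2))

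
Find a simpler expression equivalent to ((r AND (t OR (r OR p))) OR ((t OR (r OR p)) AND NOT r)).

By distribution ((E AND v) OR (E AND NOT v) = E):
= (t OR (r OR p))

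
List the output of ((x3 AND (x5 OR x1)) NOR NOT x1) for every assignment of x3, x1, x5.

x3 | x1 | x5 | Output
---------------------
0 | 0 | 0 | 0
0 | 0 | 1 | 0
0 | 1 | 0 | 1
0 | 1 | 1 | 1
1 | 0 | 0 | 0
1 | 0 | 1 | 0
1 | 1 | 0 | 0
1 | 1 | 1 | 0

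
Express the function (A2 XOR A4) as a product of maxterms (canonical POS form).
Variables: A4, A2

ΠM(0, 3) = (A4 OR A2) AND (NOT A4 OR NOT A2)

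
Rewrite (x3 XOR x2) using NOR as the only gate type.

((((x3 NOR x2) NOR (x3 NOR x2)) NOR ((x3 NOR x2) NOR (x3 NOR x2))) NOR ((((x3 NOR x3) NOR (x2 NOR x2)) NOR ((x3 NOR x3) NOR (x2 NOR x2))) NOR (((x3 NOR x3) NOR (x2 NOR x2)) NOR ((x3 NOR x3) NOR (x2 NOR x2)))))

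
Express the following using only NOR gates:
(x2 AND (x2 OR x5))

((x2 NOR x2) NOR (((x2 NOR x5) NOR (x2 NOR x5)) NOR ((x2 NOR x5) NOR (x2 NOR x5))))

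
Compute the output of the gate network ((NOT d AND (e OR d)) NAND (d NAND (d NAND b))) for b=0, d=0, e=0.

Substituting: ((NOT 0 AND (0 OR 0)) NAND (0 NAND (0 NAND 0)))
= 1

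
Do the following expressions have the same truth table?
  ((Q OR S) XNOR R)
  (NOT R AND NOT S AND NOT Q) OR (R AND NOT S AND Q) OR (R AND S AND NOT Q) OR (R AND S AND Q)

Yes, they are equivalent — the two output columns agree on all 8 assignments:
R | S | Q | Expression 1 | Expression 2
---------------------------------------
0 | 0 | 0 | 1 | 1
0 | 0 | 1 | 0 | 0
0 | 1 | 0 | 0 | 0
0 | 1 | 1 | 0 | 0
1 | 0 | 0 | 0 | 0
1 | 0 | 1 | 1 | 1
1 | 1 | 0 | 1 | 1
1 | 1 | 1 | 1 | 1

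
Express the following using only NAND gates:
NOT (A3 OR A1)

(((A3 NAND A3) NAND (A1 NAND A1)) NAND ((A3 NAND A3) NAND (A1 NAND A1)))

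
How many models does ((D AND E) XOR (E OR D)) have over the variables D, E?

Satisfying assignments: (0,1), (1,0)
Count: 2 out of 4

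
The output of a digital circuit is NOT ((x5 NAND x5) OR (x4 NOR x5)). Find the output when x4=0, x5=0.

Substituting: NOT ((0 NAND 0) OR (0 NOR 0))
= 0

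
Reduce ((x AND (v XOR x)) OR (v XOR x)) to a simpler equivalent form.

By absorption (E OR (E AND v) = E):
= (v XOR x)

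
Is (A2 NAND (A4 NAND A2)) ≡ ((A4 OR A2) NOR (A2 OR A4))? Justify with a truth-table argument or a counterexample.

No. Counterexample: with A4=1, A2=0, Expression 1 = 1 but Expression 2 = 0.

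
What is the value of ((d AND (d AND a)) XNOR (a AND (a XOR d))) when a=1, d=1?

Substituting: ((1 AND (1 AND 1)) XNOR (1 AND (1 XOR 1)))
= 0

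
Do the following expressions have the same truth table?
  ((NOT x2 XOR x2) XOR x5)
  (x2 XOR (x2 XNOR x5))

Yes, they are equivalent — the two output columns agree on all 4 assignments:
x2 | x5 | Expression 1 | Expression 2
-------------------------------------
0 | 0 | 1 | 1
0 | 1 | 0 | 0
1 | 0 | 1 | 1
1 | 1 | 0 | 0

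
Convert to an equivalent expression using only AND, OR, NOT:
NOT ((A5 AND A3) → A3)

(A5 AND A3) AND NOT A3
(Negated implication: NOT(A → B) = A AND NOT B)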